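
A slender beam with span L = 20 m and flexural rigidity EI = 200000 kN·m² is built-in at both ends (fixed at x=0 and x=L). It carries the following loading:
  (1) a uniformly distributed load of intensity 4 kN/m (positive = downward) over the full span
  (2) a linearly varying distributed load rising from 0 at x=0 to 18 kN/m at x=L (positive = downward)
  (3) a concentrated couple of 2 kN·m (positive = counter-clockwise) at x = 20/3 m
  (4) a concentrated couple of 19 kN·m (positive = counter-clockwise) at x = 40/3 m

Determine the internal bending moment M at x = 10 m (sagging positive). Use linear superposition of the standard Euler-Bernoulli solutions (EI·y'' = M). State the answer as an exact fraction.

Load 1 — uniform load w=4 kN/m over full span:
  M_1 = wLx/2 - wL²/12 - wx²/2 = 4·20·10/2 - 4·20²/12 - 4·10²/2 = 200/3 kN·m
Load 2 — triangular load w₀=18 kN/m (0→w₀ over full span):
  M_2 = 3w₀Lx/20 - w₀L²/30 - w₀x³/(6L) = 3·18·20·10/20 - 18·20²/30 - 18·10³/(6·20) = 150 kN·m
Load 3 — applied couple M₀=2 kN·m at a=20/3 m (b=L-a=40/3):
  M_3 = R_Ax - M_A - M₀  [x>a] with R_A=2/15, M_A=0 = (2/15)·10 - 0 - 2 = -2/3 kN·m
Load 4 — applied couple M₀=19 kN·m at a=40/3 m (b=L-a=20/3):
  M_4 = R_Ax - M_A  [x≤a] with R_A=19/15, M_A=19/3 = (19/15)·10 - (19/3) = 19/3 kN·m
Superposition: M = Σ M_i = 667/3 kN·m ≈ 222.333333 kN·m

M(10) = 667/3 kN·m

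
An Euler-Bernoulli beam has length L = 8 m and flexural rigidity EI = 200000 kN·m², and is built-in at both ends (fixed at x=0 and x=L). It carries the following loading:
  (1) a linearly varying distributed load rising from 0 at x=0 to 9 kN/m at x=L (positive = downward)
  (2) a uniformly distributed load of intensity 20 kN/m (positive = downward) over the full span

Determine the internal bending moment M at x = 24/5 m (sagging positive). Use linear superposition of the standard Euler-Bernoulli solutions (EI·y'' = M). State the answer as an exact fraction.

M(24/5) = 22064/375 kN·m

Load 1 — triangular load w₀=9 kN/m (0→w₀ over full span):
  M_1 = 3w₀Lx/20 - w₀L²/30 - w₀x³/(6L) = 3·9·8·(24/5)/20 - 9·8²/30 - 9·(24/5)³/(6·8) = 1488/125 kN·m
Load 2 — uniform load w=20 kN/m over full span:
  M_2 = wLx/2 - wL²/12 - wx²/2 = 20·8·(24/5)/2 - 20·8²/12 - 20·(24/5)²/2 = 704/15 kN·m
Superposition: M = Σ M_i = 22064/375 kN·m ≈ 58.837333 kN·m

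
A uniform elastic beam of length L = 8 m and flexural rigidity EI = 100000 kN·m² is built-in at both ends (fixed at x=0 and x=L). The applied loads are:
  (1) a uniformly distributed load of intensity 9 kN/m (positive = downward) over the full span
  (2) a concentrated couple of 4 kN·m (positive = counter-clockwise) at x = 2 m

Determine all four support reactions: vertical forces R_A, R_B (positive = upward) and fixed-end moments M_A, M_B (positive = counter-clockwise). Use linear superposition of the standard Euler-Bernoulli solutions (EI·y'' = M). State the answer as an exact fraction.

Load 1 — uniform load w=9 kN/m over full span:
  R_A = wL/2 = 9·8/2 = 36 kN
  M_A = wL²/12 = 9·8²/12 = 48 kN·m
  R_B = wL/2 = 9·8/2 = 36 kN
  M_B = -wL²/12 = -9·8²/12 = -48 kN·m
Load 2 — applied couple M₀=4 kN·m at a=2 m (b=L-a=6):
  R_A = 6M₀ab/L³ = 6·4·2·6/8³ = 9/16 kN
  M_A = M₀b(2a-b)/L² = 4·6·(2·2-6)/8² = -3/4 kN·m
  R_B = -6M₀ab/L³ = -6·4·2·6/8³ = -9/16 kN
  M_B = M₀a(2b-a)/L² = 4·2·(2·6-2)/8² = 5/4 kN·m
Superposition: R_A = 585/16 kN, M_A = 189/4 kN·m, R_B = 567/16 kN, M_B = -187/4 kN·m

R_A = 585/16 kN, M_A = 189/4 kN·m, R_B = 567/16 kN, M_B = -187/4 kN·m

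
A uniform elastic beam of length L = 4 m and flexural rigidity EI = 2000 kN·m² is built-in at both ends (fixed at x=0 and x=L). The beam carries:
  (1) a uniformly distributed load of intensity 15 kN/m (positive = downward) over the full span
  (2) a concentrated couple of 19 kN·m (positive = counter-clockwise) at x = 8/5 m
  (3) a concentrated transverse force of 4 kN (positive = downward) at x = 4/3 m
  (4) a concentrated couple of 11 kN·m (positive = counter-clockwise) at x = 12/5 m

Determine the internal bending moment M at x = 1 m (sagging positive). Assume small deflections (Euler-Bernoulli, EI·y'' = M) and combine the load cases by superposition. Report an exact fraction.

Load 1 — uniform load w=15 kN/m over full span:
  M_1 = wLx/2 - wL²/12 - wx²/2 = 15·4·1/2 - 15·4²/12 - 15·1²/2 = 5/2 kN·m
Load 2 — applied couple M₀=19 kN·m at a=8/5 m (b=L-a=12/5):
  M_2 = R_Ax - M_A  [x≤a] with R_A=171/25, M_A=57/25 = (171/25)·1 - (57/25) = 114/25 kN·m
Load 3 — point force P=4 kN at a=4/3 m (b=L-a=8/3):
  M_3 = Pb²(3a+b)x/L³ - Pab²/L²  [x≤a] = 4·(8/3)²·(3·(4/3)+(8/3))·1/4³ - 4·(4/3)·(8/3)²/4² = 16/27 kN·m
Load 4 — applied couple M₀=11 kN·m at a=12/5 m (b=L-a=8/5):
  M_4 = R_Ax - M_A  [x≤a] with R_A=99/25, M_A=88/25 = (99/25)·1 - (88/25) = 11/25 kN·m
Superposition: M = Σ M_i = 437/54 kN·m ≈ 8.092593 kN·m

M(1) = 437/54 kN·m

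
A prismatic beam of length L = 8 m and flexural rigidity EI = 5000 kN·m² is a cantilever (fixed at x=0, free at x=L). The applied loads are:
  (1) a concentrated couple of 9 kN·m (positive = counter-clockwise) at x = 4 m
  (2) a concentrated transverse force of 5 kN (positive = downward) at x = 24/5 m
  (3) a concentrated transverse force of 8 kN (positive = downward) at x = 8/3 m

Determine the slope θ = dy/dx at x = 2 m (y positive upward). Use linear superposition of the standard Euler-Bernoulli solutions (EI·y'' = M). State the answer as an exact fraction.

θ(2) = -7/750 rad

Load 1 — applied couple M₀=9 kN·m at a=4 m (b=L-a=4):
  θ_1 = M₀x/EI  [x≤a] = 9·2/5000 = 9/2500 rad
Load 2 — point force P=5 kN at a=24/5 m (b=L-a=16/5):
  θ_2 = -Px(2a-x)/(2EI)  [x≤a] = -5·2·(2·(24/5)-2)/(2·5000) = -19/2500 rad
Load 3 — point force P=8 kN at a=8/3 m (b=L-a=16/3):
  θ_3 = -Px(2a-x)/(2EI)  [x≤a] = -8·2·(2·(8/3)-2)/(2·5000) = -2/375 rad
Superposition: θ = Σ θ_i = -7/750 rad ≈ -0.009333 rad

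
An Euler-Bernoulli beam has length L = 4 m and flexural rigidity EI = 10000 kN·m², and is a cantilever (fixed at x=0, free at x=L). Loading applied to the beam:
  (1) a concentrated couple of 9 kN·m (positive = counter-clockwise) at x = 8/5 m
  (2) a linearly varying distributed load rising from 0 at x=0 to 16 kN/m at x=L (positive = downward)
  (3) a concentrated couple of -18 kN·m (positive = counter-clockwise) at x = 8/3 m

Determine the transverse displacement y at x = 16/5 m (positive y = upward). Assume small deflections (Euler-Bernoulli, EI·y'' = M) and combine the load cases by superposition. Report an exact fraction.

y(16/5) = -962018/29296875 m

Load 1 — applied couple M₀=9 kN·m at a=8/5 m (b=L-a=12/5):
  y_1 = M₀a(2x-a)/(2EI)  [x>a] = 9·(8/5)·(2·(16/5)-(8/5))/(2·10000) = 54/15625 m
Load 2 — triangular load w₀=16 kN/m (0→w₀ over full span):
  y_2 = (w₀Lx³/12-w₀L²x²/6-w₀x⁵/(120L))/EI = (16·4·(16/5)³/12-16·4²·(16/5)²/6-16·(16/5)⁵/(120·4))/10000 = -800768/29296875 m
Load 3 — applied couple M₀=-18 kN·m at a=8/3 m (b=L-a=4/3):
  y_3 = M₀a(2x-a)/(2EI)  [x>a] = (-18)·(8/3)·(2·(16/5)-(8/3))/(2·10000) = -28/3125 m
Superposition: y = Σ y_i = -962018/29296875 m ≈ -0.032837 m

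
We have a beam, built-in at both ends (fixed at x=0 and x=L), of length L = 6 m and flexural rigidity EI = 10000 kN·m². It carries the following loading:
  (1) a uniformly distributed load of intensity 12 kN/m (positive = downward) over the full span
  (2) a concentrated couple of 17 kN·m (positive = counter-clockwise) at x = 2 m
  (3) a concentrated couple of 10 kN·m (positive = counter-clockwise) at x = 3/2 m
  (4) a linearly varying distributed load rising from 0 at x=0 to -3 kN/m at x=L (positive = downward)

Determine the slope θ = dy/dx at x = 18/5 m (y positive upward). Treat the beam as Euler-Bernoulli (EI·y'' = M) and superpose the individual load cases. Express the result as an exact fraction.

Load 1 — uniform load w=12 kN/m over full span:
  θ_1 = -wx(L-x)(L-2x)/(12EI) = -12·(18/5)·(6-(18/5))·(6-2·(18/5))/(12·10000) = 81/78125 rad
Load 2 — applied couple M₀=17 kN·m at a=2 m (b=L-a=4):
  θ_2 = (R_Ax²/2 - M_Ax - M₀(x-a))/EI  [x>a] with R_A=34/9, M_A=0 = ((34/9)·(18/5)²/2 - 0·(18/5) - 17·((18/5)-2))/10000 = -17/62500 rad
Load 3 — applied couple M₀=10 kN·m at a=3/2 m (b=L-a=9/2):
  θ_3 = (R_Ax²/2 - M_Ax - M₀(x-a))/EI  [x>a] with R_A=15/8, M_A=-15/8 = ((15/8)·(18/5)²/2 - (-15/8)·(18/5) - 10·((18/5)-(3/2)))/10000 = -21/100000 rad
Load 4 — triangular load w₀=-3 kN/m (0→w₀ over full span):
  θ_4 = -w₀(2x(L-x)(L-2x)(x+2L)+x²(L-x)²)/(120LEI) = -(-3)·(2·(18/5)·(6-(18/5))·(6-2·(18/5))·((18/5)+2·6)+(18/5)²·(6-(18/5))²)/(120·6·10000) = -81/781250 rad
Superposition: θ = Σ θ_i = 5639/12500000 rad ≈ 0.000451 rad

θ(18/5) = 5639/12500000 rad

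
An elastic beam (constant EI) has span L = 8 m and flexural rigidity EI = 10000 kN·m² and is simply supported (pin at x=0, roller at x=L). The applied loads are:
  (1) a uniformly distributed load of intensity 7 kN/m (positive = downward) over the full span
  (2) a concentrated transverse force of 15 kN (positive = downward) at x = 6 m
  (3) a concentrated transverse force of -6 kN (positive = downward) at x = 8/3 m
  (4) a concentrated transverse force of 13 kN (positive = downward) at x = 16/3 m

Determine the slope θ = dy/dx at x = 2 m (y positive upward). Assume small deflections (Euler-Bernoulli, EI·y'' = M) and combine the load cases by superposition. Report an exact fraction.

θ(2) = -121/8100 rad

Load 1 — uniform load w=7 kN/m over full span:
  θ_1 = -w(L³-6Lx²+4x³)/(24EI) = -7·(8³-6·8·2²+4·2³)/(24·10000) = -77/7500 rad
Load 2 — point force P=15 kN at a=6 m (b=L-a=2):
  θ_2 = -Pb(L²-b²-3x²)/(6LEI)  [x≤a] = -15·2·(8²-2²-3·2²)/(6·8·10000) = -3/1000 rad
Load 3 — point force P=-6 kN at a=8/3 m (b=L-a=16/3):
  θ_3 = -Pb(L²-b²-3x²)/(6LEI)  [x≤a] = -(-6)·(16/3)·(8²-(16/3)²-3·2²)/(6·8·10000) = 53/33750 rad
Load 4 — point force P=13 kN at a=16/3 m (b=L-a=8/3):
  θ_4 = -Pb(L²-b²-3x²)/(6LEI)  [x≤a] = -13·(8/3)·(8²-(8/3)²-3·2²)/(6·8·10000) = -1313/405000 rad
Superposition: θ = Σ θ_i = -121/8100 rad ≈ -0.014938 rad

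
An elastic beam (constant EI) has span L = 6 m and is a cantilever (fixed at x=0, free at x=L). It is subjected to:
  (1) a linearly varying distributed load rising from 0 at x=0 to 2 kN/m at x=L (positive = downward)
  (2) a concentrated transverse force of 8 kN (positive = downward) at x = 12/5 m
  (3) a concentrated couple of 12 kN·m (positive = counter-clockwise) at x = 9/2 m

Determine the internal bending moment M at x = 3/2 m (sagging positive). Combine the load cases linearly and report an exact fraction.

M(3/2) = -831/80 kN·m

Load 1 — triangular load w₀=2 kN/m (0→w₀ over full span):
  M_1 = w₀Lx/2 - w₀L²/3 - w₀x³/(6L) = 2·6·(3/2)/2 - 2·6²/3 - 2·(3/2)³/(6·6) = -243/16 kN·m
Load 2 — point force P=8 kN at a=12/5 m (b=L-a=18/5):
  M_2 = -P(a-x)  [x≤a] = -8·((12/5)-(3/2)) = -36/5 kN·m
Load 3 — applied couple M₀=12 kN·m at a=9/2 m (b=L-a=3/2):
  M_3 = M₀  [x≤a] = 12 = 12 kN·m
Superposition: M = Σ M_i = -831/80 kN·m ≈ -10.387500 kN·m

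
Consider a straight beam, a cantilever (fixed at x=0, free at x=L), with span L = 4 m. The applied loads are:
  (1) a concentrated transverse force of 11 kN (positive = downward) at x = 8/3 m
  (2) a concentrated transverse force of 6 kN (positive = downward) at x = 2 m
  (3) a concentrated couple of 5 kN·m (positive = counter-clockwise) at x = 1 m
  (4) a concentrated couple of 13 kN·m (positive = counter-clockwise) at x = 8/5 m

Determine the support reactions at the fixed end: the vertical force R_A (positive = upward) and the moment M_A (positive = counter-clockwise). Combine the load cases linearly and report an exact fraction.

R_A = 17 kN, M_A = 70/3 kN·m

Load 1 — point force P=11 kN at a=8/3 m (b=L-a=4/3):
  R_A = P = 11 kN
  M_A = Pa = 11·(8/3) = 88/3 kN·m
Load 2 — point force P=6 kN at a=2 m (b=L-a=2):
  R_A = P = 6 kN
  M_A = Pa = 6·2 = 12 kN·m
Load 3 — applied couple M₀=5 kN·m at a=1 m (b=L-a=3):
  R_A = 0 kN
  M_A = -M₀ = -5 kN·m
Load 4 — applied couple M₀=13 kN·m at a=8/5 m (b=L-a=12/5):
  R_A = 0 kN
  M_A = -M₀ = -13 kN·m
Superposition: R_A = 17 kN, M_A = 70/3 kN·m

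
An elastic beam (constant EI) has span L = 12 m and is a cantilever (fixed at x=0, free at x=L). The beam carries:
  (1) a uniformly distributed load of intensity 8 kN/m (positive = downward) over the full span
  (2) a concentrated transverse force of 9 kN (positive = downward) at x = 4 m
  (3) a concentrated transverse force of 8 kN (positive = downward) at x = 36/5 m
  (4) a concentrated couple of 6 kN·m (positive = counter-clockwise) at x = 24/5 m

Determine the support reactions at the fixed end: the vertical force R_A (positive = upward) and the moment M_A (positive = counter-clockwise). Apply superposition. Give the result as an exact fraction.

Load 1 — uniform load w=8 kN/m over full span:
  R_A = wL = 8·12 = 96 kN
  M_A = wL²/2 = 8·12²/2 = 576 kN·m
Load 2 — point force P=9 kN at a=4 m (b=L-a=8):
  R_A = P = 9 kN
  M_A = Pa = 9·4 = 36 kN·m
Load 3 — point force P=8 kN at a=36/5 m (b=L-a=24/5):
  R_A = P = 8 kN
  M_A = Pa = 8·(36/5) = 288/5 kN·m
Load 4 — applied couple M₀=6 kN·m at a=24/5 m (b=L-a=36/5):
  R_A = 0 kN
  M_A = -M₀ = -6 kN·m
Superposition: R_A = 113 kN, M_A = 3318/5 kN·m

R_A = 113 kN, M_A = 3318/5 kN·m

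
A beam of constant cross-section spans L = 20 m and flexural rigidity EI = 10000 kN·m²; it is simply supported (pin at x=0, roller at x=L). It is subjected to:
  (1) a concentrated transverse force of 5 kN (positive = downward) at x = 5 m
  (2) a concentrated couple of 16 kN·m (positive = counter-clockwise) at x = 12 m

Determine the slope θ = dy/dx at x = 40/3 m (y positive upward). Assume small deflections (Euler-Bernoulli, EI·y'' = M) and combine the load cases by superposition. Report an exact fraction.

Load 1 — point force P=5 kN at a=5 m (b=L-a=15):
  θ_1 = -Pa(2L²-6Lx+3x²+a²)/(6LEI)  [x>a] = -5·5·(2·20²-6·20·(40/3)+3·(40/3)²+5²)/(6·20·10000) = 29/5760 rad
Load 2 — applied couple M₀=16 kN·m at a=12 m (b=L-a=8):
  θ_2 = (M₀x²/(2L)-M₀(x-a)+C₁)/EI  [x>a] with C₁=M₀(3b²-L²)/(6L)=-416/15 = (16·(40/3)²/(2·20)-16·((40/3)-12)+(-416/15))/10000 = 62/28125 rad
Superposition: θ = Σ θ_i = 8687/1200000 rad ≈ 0.007239 rad

θ(40/3) = 8687/1200000 rad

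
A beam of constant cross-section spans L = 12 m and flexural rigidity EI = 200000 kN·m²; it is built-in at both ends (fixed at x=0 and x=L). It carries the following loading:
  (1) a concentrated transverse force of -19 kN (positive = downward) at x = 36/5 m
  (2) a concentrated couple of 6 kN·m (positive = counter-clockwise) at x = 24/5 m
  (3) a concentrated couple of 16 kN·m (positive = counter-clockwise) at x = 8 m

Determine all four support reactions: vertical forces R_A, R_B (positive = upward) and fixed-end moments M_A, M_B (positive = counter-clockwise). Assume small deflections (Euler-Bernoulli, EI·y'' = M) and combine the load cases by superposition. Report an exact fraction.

R_A = -4714/1125 kN, M_A = -5938/375 kN·m, R_B = -16661/1125 kN, M_B = 4344/125 kN·m

Load 1 — point force P=-19 kN at a=36/5 m (b=L-a=24/5):
  R_A = Pb²(3a+b)/L³ = (-19)·(24/5)²·(3·(36/5)+(24/5))/12³ = -836/125 kN
  M_A = Pab²/L² = (-19)·(36/5)·(24/5)²/12² = -2736/125 kN·m
  R_B = Pa²(a+3b)/L³ = (-19)·(36/5)²·((36/5)+3·(24/5))/12³ = -1539/125 kN
  M_B = -Pa²b/L² = -(-19)·(36/5)²·(24/5)/12² = 4104/125 kN·m
Load 2 — applied couple M₀=6 kN·m at a=24/5 m (b=L-a=36/5):
  R_A = 6M₀ab/L³ = 6·6·(24/5)·(36/5)/12³ = 18/25 kN
  M_A = M₀b(2a-b)/L² = 6·(36/5)·(2·(24/5)-(36/5))/12² = 18/25 kN·m
  R_B = -6M₀ab/L³ = -6·6·(24/5)·(36/5)/12³ = -18/25 kN
  M_B = M₀a(2b-a)/L² = 6·(24/5)·(2·(36/5)-(24/5))/12² = 48/25 kN·m
Load 3 — applied couple M₀=16 kN·m at a=8 m (b=L-a=4):
  R_A = 6M₀ab/L³ = 6·16·8·4/12³ = 16/9 kN
  M_A = M₀b(2a-b)/L² = 16·4·(2·8-4)/12² = 16/3 kN·m
  R_B = -6M₀ab/L³ = -6·16·8·4/12³ = -16/9 kN
  M_B = M₀a(2b-a)/L² = 16·8·(2·4-8)/12² = 0 kN·m
Superposition: R_A = -4714/1125 kN, M_A = -5938/375 kN·m, R_B = -16661/1125 kN, M_B = 4344/125 kN·m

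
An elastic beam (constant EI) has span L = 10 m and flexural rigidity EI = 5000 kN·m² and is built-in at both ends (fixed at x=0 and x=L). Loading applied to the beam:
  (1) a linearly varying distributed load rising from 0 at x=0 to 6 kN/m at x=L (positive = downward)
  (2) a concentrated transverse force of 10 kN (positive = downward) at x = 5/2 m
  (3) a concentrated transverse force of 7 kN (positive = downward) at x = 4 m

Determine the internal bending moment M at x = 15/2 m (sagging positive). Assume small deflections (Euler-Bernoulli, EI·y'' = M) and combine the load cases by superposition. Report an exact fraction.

M(15/2) = 3177/800 kN·m

Load 1 — triangular load w₀=6 kN/m (0→w₀ over full span):
  M_1 = 3w₀Lx/20 - w₀L²/30 - w₀x³/(6L) = 3·6·10·(15/2)/20 - 6·10²/30 - 6·(15/2)³/(6·10) = 85/16 kN·m
Load 2 — point force P=10 kN at a=5/2 m (b=L-a=15/2):
  M_2 = Pa²(a+3b)(L-x)/L³ - Pa²b/L²  [x>a] = 10·(5/2)²·((5/2)+3·(15/2))·(10-(15/2))/10³ - 10·(5/2)²·(15/2)/10² = -25/32 kN·m
Load 3 — point force P=7 kN at a=4 m (b=L-a=6):
  M_3 = Pa²(a+3b)(L-x)/L³ - Pa²b/L²  [x>a] = 7·4²·(4+3·6)·(10-(15/2))/10³ - 7·4²·6/10² = -14/25 kN·m
Superposition: M = Σ M_i = 3177/800 kN·m ≈ 3.971250 kN·m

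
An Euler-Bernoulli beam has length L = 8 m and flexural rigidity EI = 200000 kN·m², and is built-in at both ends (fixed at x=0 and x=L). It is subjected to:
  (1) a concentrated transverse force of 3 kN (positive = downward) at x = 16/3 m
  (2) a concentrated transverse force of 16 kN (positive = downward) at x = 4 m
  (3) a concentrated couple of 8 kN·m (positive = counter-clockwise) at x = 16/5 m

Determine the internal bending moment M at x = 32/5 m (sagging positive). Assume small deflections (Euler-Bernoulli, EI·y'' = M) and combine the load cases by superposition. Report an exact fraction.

M(32/5) = -368/125 kN·m

Load 1 — point force P=3 kN at a=16/3 m (b=L-a=8/3):
  M_1 = Pa²(a+3b)(L-x)/L³ - Pa²b/L²  [x>a] = 3·(16/3)²·((16/3)+3·(8/3))·(8-(32/5))/8³ - 3·(16/3)²·(8/3)/8² = 0 kN·m
Load 2 — point force P=16 kN at a=4 m (b=L-a=4):
  M_2 = Pa²(a+3b)(L-x)/L³ - Pa²b/L²  [x>a] = 16·4²·(4+3·4)·(8-(32/5))/8³ - 16·4²·4/8² = -16/5 kN·m
Load 3 — applied couple M₀=8 kN·m at a=16/5 m (b=L-a=24/5):
  M_3 = R_Ax - M_A - M₀  [x>a] with R_A=36/25, M_A=24/25 = (36/25)·(32/5) - (24/25) - 8 = 32/125 kN·m
Superposition: M = Σ M_i = -368/125 kN·m ≈ -2.944000 kN·m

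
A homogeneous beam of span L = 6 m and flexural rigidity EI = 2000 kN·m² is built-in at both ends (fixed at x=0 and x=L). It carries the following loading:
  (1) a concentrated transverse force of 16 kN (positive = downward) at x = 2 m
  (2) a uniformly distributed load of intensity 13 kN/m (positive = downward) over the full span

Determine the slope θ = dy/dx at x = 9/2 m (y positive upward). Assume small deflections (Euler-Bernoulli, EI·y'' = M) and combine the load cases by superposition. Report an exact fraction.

θ(9/2) = 447/32000 rad

Load 1 — point force P=16 kN at a=2 m (b=L-a=4):
  θ_1 = Pa²(L-x)(2bL-(3b+a)(L-x))/(2L³EI)  [x>a] = 16·2²·(6-(9/2))·(2·4·6-(3·4+2)·(6-(9/2)))/(2·6³·2000) = 3/1000 rad
Load 2 — uniform load w=13 kN/m over full span:
  θ_2 = -wx(L-x)(L-2x)/(12EI) = -13·(9/2)·(6-(9/2))·(6-2·(9/2))/(12·2000) = 351/32000 rad
Superposition: θ = Σ θ_i = 447/32000 rad ≈ 0.013969 rad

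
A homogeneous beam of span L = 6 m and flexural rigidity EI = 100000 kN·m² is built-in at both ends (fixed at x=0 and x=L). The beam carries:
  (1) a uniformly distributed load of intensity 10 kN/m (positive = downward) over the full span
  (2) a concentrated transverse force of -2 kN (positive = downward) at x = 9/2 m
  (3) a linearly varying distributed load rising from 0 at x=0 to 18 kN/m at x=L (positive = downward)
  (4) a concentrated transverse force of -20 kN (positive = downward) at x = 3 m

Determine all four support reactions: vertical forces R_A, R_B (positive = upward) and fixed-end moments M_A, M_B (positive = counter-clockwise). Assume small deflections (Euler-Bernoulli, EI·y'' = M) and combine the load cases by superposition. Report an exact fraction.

Load 1 — uniform load w=10 kN/m over full span:
  R_A = wL/2 = 10·6/2 = 30 kN
  M_A = wL²/12 = 10·6²/12 = 30 kN·m
  R_B = wL/2 = 10·6/2 = 30 kN
  M_B = -wL²/12 = -10·6²/12 = -30 kN·m
Load 2 — point force P=-2 kN at a=9/2 m (b=L-a=3/2):
  R_A = Pb²(3a+b)/L³ = (-2)·(3/2)²·(3·(9/2)+(3/2))/6³ = -5/16 kN
  M_A = Pab²/L² = (-2)·(9/2)·(3/2)²/6² = -9/16 kN·m
  R_B = Pa²(a+3b)/L³ = (-2)·(9/2)²·((9/2)+3·(3/2))/6³ = -27/16 kN
  M_B = -Pa²b/L² = -(-2)·(9/2)²·(3/2)/6² = 27/16 kN·m
Load 3 — triangular load w₀=18 kN/m (0→w₀ over full span):
  R_A = 3w₀L/20 = 3·18·6/20 = 81/5 kN
  M_A = w₀L²/30 = 18·6²/30 = 108/5 kN·m
  R_B = 7w₀L/20 = 7·18·6/20 = 189/5 kN
  M_B = -w₀L²/20 = -18·6²/20 = -162/5 kN·m
Load 4 — point force P=-20 kN at a=3 m (b=L-a=3):
  R_A = Pb²(3a+b)/L³ = (-20)·3²·(3·3+3)/6³ = -10 kN
  M_A = Pab²/L² = (-20)·3·3²/6² = -15 kN·m
  R_B = Pa²(a+3b)/L³ = (-20)·3²·(3+3·3)/6³ = -10 kN
  M_B = -Pa²b/L² = -(-20)·3²·3/6² = 15 kN·m
Superposition: R_A = 2871/80 kN, M_A = 2883/80 kN·m, R_B = 4489/80 kN, M_B = -3657/80 kN·m

R_A = 2871/80 kN, M_A = 2883/80 kN·m, R_B = 4489/80 kN, M_B = -3657/80 kN·m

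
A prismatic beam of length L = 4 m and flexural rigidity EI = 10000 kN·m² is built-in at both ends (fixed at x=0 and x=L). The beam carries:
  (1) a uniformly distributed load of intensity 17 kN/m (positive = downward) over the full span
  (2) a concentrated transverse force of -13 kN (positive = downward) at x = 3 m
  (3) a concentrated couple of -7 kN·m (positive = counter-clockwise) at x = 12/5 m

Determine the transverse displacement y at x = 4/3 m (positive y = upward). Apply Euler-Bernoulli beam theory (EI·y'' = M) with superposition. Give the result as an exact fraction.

y(4/3) = -80129/121500000 m

Load 1 — uniform load w=17 kN/m over full span:
  y_1 = -wx²(L-x)²/(24EI) = -17·(4/3)²·(4-(4/3))²/(24·10000) = -136/151875 m
Load 2 — point force P=-13 kN at a=3 m (b=L-a=1):
  y_2 = -Pb²x²(3aL-(3a+b)x)/(6L³EI)  [x≤a] = -(-13)·1²·(4/3)²·(3·3·4-(3·3+1)·(4/3))/(6·4³·10000) = 221/1620000 m
Load 3 — applied couple M₀=-7 kN·m at a=12/5 m (b=L-a=8/5):
  y_3 = (R_Ax³/6 - M_Ax²/2)/EI  [x≤a] with R_A=-63/25, M_A=-56/25 = ((-63/25)·(4/3)³/6 - (-56/25)·(4/3)²/2)/10000 = 14/140625 m
Superposition: y = Σ y_i = -80129/121500000 m ≈ -0.000659 m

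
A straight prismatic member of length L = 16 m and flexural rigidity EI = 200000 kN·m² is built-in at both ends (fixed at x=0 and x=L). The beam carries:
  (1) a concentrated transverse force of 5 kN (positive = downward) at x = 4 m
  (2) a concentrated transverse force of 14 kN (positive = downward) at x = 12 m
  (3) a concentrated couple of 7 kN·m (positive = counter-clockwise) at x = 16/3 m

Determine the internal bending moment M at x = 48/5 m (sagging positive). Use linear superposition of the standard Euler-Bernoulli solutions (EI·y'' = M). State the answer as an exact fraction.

Load 1 — point force P=5 kN at a=4 m (b=L-a=12):
  M_1 = Pa²(a+3b)(L-x)/L³ - Pa²b/L²  [x>a] = 5·4²·(4+3·12)·(16-(48/5))/16³ - 5·4²·12/16² = 5/4 kN·m
Load 2 — point force P=14 kN at a=12 m (b=L-a=4):
  M_2 = Pb²(3a+b)x/L³ - Pab²/L²  [x≤a] = 14·4²·(3·12+4)·(48/5)/16³ - 14·12·4²/16² = 21/2 kN·m
Load 3 — applied couple M₀=7 kN·m at a=16/3 m (b=L-a=32/3):
  M_3 = R_Ax - M_A - M₀  [x>a] with R_A=7/12, M_A=0 = (7/12)·(48/5) - 0 - 7 = -7/5 kN·m
Superposition: M = Σ M_i = 207/20 kN·m ≈ 10.350000 kN·m

M(48/5) = 207/20 kN·m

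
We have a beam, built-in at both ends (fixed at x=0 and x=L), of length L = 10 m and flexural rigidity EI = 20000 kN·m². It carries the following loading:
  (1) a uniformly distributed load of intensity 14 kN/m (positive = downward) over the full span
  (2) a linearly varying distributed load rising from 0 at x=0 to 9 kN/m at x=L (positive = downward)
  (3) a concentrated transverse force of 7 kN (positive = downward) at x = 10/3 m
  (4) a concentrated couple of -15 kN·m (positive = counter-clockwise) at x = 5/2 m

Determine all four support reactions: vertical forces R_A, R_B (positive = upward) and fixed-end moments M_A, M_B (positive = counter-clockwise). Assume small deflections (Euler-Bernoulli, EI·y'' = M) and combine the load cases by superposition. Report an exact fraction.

R_A = 37583/432 kN, M_A = 69055/432 kN·m, R_B = 45361/432 kN, M_B = -74105/432 kN·m

Load 1 — uniform load w=14 kN/m over full span:
  R_A = wL/2 = 14·10/2 = 70 kN
  M_A = wL²/12 = 14·10²/12 = 350/3 kN·m
  R_B = wL/2 = 14·10/2 = 70 kN
  M_B = -wL²/12 = -14·10²/12 = -350/3 kN·m
Load 2 — triangular load w₀=9 kN/m (0→w₀ over full span):
  R_A = 3w₀L/20 = 3·9·10/20 = 27/2 kN
  M_A = w₀L²/30 = 9·10²/30 = 30 kN·m
  R_B = 7w₀L/20 = 7·9·10/20 = 63/2 kN
  M_B = -w₀L²/20 = -9·10²/20 = -45 kN·m
Load 3 — point force P=7 kN at a=10/3 m (b=L-a=20/3):
  R_A = Pb²(3a+b)/L³ = 7·(20/3)²·(3·(10/3)+(20/3))/10³ = 140/27 kN
  M_A = Pab²/L² = 7·(10/3)·(20/3)²/10² = 280/27 kN·m
  R_B = Pa²(a+3b)/L³ = 7·(10/3)²·((10/3)+3·(20/3))/10³ = 49/27 kN
  M_B = -Pa²b/L² = -7·(10/3)²·(20/3)/10² = -140/27 kN·m
Load 4 — applied couple M₀=-15 kN·m at a=5/2 m (b=L-a=15/2):
  R_A = 6M₀ab/L³ = 6·(-15)·(5/2)·(15/2)/10³ = -27/16 kN
  M_A = M₀b(2a-b)/L² = (-15)·(15/2)·(2·(5/2)-(15/2))/10² = 45/16 kN·m
  R_B = -6M₀ab/L³ = -6·(-15)·(5/2)·(15/2)/10³ = 27/16 kN
  M_B = M₀a(2b-a)/L² = (-15)·(5/2)·(2·(15/2)-(5/2))/10² = -75/16 kN·m
Superposition: R_A = 37583/432 kN, M_A = 69055/432 kN·m, R_B = 45361/432 kN, M_B = -74105/432 kN·m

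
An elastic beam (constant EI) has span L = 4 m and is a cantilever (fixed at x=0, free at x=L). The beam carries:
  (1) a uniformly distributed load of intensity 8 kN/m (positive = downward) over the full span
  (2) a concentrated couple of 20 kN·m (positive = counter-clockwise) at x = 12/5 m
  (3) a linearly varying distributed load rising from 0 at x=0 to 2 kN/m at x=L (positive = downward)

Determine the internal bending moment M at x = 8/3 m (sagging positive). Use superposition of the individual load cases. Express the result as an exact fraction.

Load 1 — uniform load w=8 kN/m over full span:
  M_1 = -w(L-x)²/2 = -8·(4-(8/3))²/2 = -64/9 kN·m
Load 2 — applied couple M₀=20 kN·m at a=12/5 m (b=L-a=8/5):
  M_2 = 0  [x>a] = 0 kN·m
Load 3 — triangular load w₀=2 kN/m (0→w₀ over full span):
  M_3 = w₀Lx/2 - w₀L²/3 - w₀x³/(6L) = 2·4·(8/3)/2 - 2·4²/3 - 2·(8/3)³/(6·4) = -128/81 kN·m
Superposition: M = Σ M_i = -704/81 kN·m ≈ -8.691358 kN·m

M(8/3) = -704/81 kN·m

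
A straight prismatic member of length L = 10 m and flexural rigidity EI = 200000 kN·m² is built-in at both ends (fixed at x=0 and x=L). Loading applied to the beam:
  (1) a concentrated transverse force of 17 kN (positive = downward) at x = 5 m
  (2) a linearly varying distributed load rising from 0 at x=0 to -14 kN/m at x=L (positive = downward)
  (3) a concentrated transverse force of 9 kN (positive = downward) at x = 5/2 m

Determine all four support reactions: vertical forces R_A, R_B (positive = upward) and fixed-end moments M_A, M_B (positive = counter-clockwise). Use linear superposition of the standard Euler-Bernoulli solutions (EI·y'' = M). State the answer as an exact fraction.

Load 1 — point force P=17 kN at a=5 m (b=L-a=5):
  R_A = Pb²(3a+b)/L³ = 17·5²·(3·5+5)/10³ = 17/2 kN
  M_A = Pab²/L² = 17·5·5²/10² = 85/4 kN·m
  R_B = Pa²(a+3b)/L³ = 17·5²·(5+3·5)/10³ = 17/2 kN
  M_B = -Pa²b/L² = -17·5²·5/10² = -85/4 kN·m
Load 2 — triangular load w₀=-14 kN/m (0→w₀ over full span):
  R_A = 3w₀L/20 = 3·(-14)·10/20 = -21 kN
  M_A = w₀L²/30 = (-14)·10²/30 = -140/3 kN·m
  R_B = 7w₀L/20 = 7·(-14)·10/20 = -49 kN
  M_B = -w₀L²/20 = -(-14)·10²/20 = 70 kN·m
Load 3 — point force P=9 kN at a=5/2 m (b=L-a=15/2):
  R_A = Pb²(3a+b)/L³ = 9·(15/2)²·(3·(5/2)+(15/2))/10³ = 243/32 kN
  M_A = Pab²/L² = 9·(5/2)·(15/2)²/10² = 405/32 kN·m
  R_B = Pa²(a+3b)/L³ = 9·(5/2)²·((5/2)+3·(15/2))/10³ = 45/32 kN
  M_B = -Pa²b/L² = -9·(5/2)²·(15/2)/10² = -135/32 kN·m
Superposition: R_A = -157/32 kN, M_A = -1225/96 kN·m, R_B = -1251/32 kN, M_B = 1425/32 kN·m

R_A = -157/32 kN, M_A = -1225/96 kN·m, R_B = -1251/32 kN, M_B = 1425/32 kN·m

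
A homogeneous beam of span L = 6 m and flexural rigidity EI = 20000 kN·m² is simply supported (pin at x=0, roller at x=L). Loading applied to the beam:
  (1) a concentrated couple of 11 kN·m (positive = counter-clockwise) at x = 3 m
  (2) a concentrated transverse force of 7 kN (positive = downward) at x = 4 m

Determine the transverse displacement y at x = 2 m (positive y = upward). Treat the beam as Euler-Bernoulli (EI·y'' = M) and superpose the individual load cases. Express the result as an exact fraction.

Load 1 — applied couple M₀=11 kN·m at a=3 m (b=L-a=3):
  y_1 = (M₀x³/(6L)+C₁x)/EI  [x≤a] with C₁=M₀(3b²-L²)/(6L)=-11/4 = (11·2³/(6·6)+(-11/4)·2)/20000 = -11/72000 m
Load 2 — point force P=7 kN at a=4 m (b=L-a=2):
  y_2 = -Pbx(L²-b²-x²)/(6LEI)  [x≤a] = -7·2·2·(6²-2²-2²)/(6·6·20000) = -49/45000 m
Superposition: y = Σ y_i = -149/120000 m ≈ -0.001242 m

y(2) = -149/120000 m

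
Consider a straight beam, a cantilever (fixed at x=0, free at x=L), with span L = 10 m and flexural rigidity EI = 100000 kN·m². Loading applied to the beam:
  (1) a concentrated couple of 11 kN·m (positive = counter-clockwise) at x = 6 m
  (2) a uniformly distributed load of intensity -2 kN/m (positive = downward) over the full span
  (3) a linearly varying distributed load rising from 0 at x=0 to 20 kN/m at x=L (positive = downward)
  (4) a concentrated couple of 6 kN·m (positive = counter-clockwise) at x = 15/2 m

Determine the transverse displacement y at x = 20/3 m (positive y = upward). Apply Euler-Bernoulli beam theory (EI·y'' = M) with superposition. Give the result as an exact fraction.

Load 1 — applied couple M₀=11 kN·m at a=6 m (b=L-a=4):
  y_1 = M₀a(2x-a)/(2EI)  [x>a] = 11·6·(2·(20/3)-6)/(2·100000) = 121/50000 m
Load 2 — uniform load w=-2 kN/m over full span:
  y_2 = -wx²(x²-4Lx+6L²)/(24EI) = -(-2)·(20/3)²·((20/3)²-4·10·(20/3)+6·10²)/(24·100000) = 17/1215 m
Load 3 — triangular load w₀=20 kN/m (0→w₀ over full span):
  y_3 = (w₀Lx³/12-w₀L²x²/6-w₀x⁵/(120L))/EI = (20·10·(20/3)³/12-20·10²·(20/3)²/6-20·(20/3)⁵/(120·10))/100000 = -368/3645 m
Load 4 — applied couple M₀=6 kN·m at a=15/2 m (b=L-a=5/2):
  y_4 = M₀x²/(2EI)  [x≤a] = 6·(20/3)²/(2·100000) = 1/750 m
Superposition: y = Σ y_i = -3033191/36450000 m ≈ -0.083215 m

y(20/3) = -3033191/36450000 m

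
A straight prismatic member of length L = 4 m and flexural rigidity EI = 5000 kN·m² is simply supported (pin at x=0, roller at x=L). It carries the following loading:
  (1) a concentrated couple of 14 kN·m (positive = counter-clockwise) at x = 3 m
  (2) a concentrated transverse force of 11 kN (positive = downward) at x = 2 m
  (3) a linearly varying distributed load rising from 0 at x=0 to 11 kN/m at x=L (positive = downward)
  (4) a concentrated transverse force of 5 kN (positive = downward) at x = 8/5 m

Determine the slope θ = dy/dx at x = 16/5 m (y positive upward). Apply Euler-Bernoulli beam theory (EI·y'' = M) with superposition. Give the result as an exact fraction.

θ(16/5) = 730339/112500000 rad

Load 1 — applied couple M₀=14 kN·m at a=3 m (b=L-a=1):
  θ_1 = (M₀x²/(2L)-M₀(x-a)+C₁)/EI  [x>a] with C₁=M₀(3b²-L²)/(6L)=-91/12 = (14·(16/5)²/(2·4)-14·((16/5)-3)+(-91/12))/5000 = 2261/1500000 rad
Load 2 — point force P=11 kN at a=2 m (b=L-a=2):
  θ_2 = -Pa(2L²-6Lx+3x²+a²)/(6LEI)  [x>a] = -11·2·(2·4²-6·4·(16/5)+3·(16/5)²+2²)/(6·4·5000) = 231/125000 rad
Load 3 — triangular load w₀=11 kN/m (0→w₀ over full span):
  θ_3 = -w₀(7L⁴-30L²x²+15x⁴)/(360LEI) = -11·(7·4⁴-30·4²·(16/5)²+15·(16/5)⁴)/(360·4·5000) = 8327/3515625 rad
Load 4 — point force P=5 kN at a=8/5 m (b=L-a=12/5):
  θ_4 = -Pa(2L²-6Lx+3x²+a²)/(6LEI)  [x>a] = -5·(8/5)·(2·4²-6·4·(16/5)+3·(16/5)²+(8/5)²)/(6·4·5000) = 12/15625 rad
Superposition: θ = Σ θ_i = 730339/112500000 rad ≈ 0.006492 rad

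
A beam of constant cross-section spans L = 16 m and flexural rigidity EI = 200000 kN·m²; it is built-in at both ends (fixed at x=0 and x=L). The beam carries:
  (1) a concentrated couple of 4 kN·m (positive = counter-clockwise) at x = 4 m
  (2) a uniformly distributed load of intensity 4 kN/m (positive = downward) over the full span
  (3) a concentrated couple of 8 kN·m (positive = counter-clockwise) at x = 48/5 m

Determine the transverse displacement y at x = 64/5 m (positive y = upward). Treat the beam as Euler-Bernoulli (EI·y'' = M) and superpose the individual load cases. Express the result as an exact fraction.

Load 1 — applied couple M₀=4 kN·m at a=4 m (b=L-a=12):
  y_1 = (R_Ax³/6 - M_Ax²/2 - M₀(x-a)²/2)/EI  [x>a] with R_A=9/32, M_A=-3/4 = ((9/32)·(64/5)³/6 - (-3/4)·(64/5)²/2 - 4·((64/5)-4)²/2)/200000 = 19/781250 m
Load 2 — uniform load w=4 kN/m over full span:
  y_2 = -wx²(L-x)²/(24EI) = -4·(64/5)²·(16-(64/5))²/(24·200000) = -8192/5859375 m
Load 3 — applied couple M₀=8 kN·m at a=48/5 m (b=L-a=32/5):
  y_3 = (R_Ax³/6 - M_Ax²/2 - M₀(x-a)²/2)/EI  [x>a] with R_A=18/25, M_A=64/25 = ((18/25)·(64/5)³/6 - (64/25)·(64/5)²/2 - 8·((64/5)-(48/5))²/2)/200000 = 48/9765625 m
Superposition: y = Σ y_i = -80207/58593750 m ≈ -0.001369 m

y(64/5) = -80207/58593750 m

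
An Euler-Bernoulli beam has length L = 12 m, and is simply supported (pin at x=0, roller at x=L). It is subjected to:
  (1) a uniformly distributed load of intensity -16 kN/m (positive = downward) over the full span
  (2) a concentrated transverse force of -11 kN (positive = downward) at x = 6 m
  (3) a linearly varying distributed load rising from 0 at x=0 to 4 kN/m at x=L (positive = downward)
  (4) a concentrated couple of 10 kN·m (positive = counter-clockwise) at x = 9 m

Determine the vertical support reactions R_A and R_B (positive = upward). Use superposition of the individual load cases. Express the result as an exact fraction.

R_A = -278/3 kN, R_B = -259/3 kN

Load 1 — uniform load w=-16 kN/m over full span:
  R_A = wL/2 = (-16)·12/2 = -96 kN
  R_B = wL/2 = (-16)·12/2 = -96 kN
Load 2 — point force P=-11 kN at a=6 m (b=L-a=6):
  R_A = Pb/L = (-11)·6/12 = -11/2 kN
  R_B = Pa/L = (-11)·6/12 = -11/2 kN
Load 3 — triangular load w₀=4 kN/m (0→w₀ over full span):
  R_A = w₀L/6 = 4·12/6 = 8 kN
  R_B = w₀L/3 = 4·12/3 = 16 kN
Load 4 — applied couple M₀=10 kN·m at a=9 m (b=L-a=3):
  R_A = M₀/L = 10/12 = 5/6 kN
  R_B = -M₀/L = -10/12 = -5/6 kN
Superposition: R_A = -278/3 kN, R_B = -259/3 kN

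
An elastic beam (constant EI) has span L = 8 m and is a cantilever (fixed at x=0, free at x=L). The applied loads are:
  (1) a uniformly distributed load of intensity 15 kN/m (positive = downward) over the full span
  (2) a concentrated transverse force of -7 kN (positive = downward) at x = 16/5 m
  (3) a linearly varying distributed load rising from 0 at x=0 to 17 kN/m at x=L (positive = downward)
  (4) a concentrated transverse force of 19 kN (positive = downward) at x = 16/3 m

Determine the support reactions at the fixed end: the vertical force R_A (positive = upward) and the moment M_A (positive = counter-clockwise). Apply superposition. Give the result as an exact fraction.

R_A = 200 kN, M_A = 4608/5 kN·m

Load 1 — uniform load w=15 kN/m over full span:
  R_A = wL = 15·8 = 120 kN
  M_A = wL²/2 = 15·8²/2 = 480 kN·m
Load 2 — point force P=-7 kN at a=16/5 m (b=L-a=24/5):
  R_A = P = (-7) = -7 kN
  M_A = Pa = (-7)·(16/5) = -112/5 kN·m
Load 3 — triangular load w₀=17 kN/m (0→w₀ over full span):
  R_A = w₀L/2 = 17·8/2 = 68 kN
  M_A = w₀L²/3 = 17·8²/3 = 1088/3 kN·m
Load 4 — point force P=19 kN at a=16/3 m (b=L-a=8/3):
  R_A = P = 19 kN
  M_A = Pa = 19·(16/3) = 304/3 kN·m
Superposition: R_A = 200 kN, M_A = 4608/5 kN·m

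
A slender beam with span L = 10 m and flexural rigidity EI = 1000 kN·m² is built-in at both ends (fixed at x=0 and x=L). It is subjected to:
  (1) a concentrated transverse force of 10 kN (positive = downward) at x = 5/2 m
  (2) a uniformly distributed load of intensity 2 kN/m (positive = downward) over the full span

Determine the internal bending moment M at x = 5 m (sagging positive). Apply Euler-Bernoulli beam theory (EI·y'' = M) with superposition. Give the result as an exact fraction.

M(5) = 275/24 kN·m

Load 1 — point force P=10 kN at a=5/2 m (b=L-a=15/2):
  M_1 = Pa²(a+3b)(L-x)/L³ - Pa²b/L²  [x>a] = 10·(5/2)²·((5/2)+3·(15/2))·(10-5)/10³ - 10·(5/2)²·(15/2)/10² = 25/8 kN·m
Load 2 — uniform load w=2 kN/m over full span:
  M_2 = wLx/2 - wL²/12 - wx²/2 = 2·10·5/2 - 2·10²/12 - 2·5²/2 = 25/3 kN·m
Superposition: M = Σ M_i = 275/24 kN·m ≈ 11.458333 kN·m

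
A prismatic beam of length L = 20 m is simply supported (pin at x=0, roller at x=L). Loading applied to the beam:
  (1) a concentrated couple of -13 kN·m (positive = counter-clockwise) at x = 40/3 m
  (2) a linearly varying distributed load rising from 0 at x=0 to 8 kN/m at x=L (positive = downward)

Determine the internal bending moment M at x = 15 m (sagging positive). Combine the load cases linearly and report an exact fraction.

Load 1 — applied couple M₀=-13 kN·m at a=40/3 m (b=L-a=20/3):
  M_1 = M₀x/L - M₀  [x>a] = (-13)·15/20 - (-13) = 13/4 kN·m
Load 2 — triangular load w₀=8 kN/m (0→w₀ over full span):
  M_2 = w₀Lx/6 - w₀x³/(6L) = 8·20·15/6 - 8·15³/(6·20) = 175 kN·m
Superposition: M = Σ M_i = 713/4 kN·m ≈ 178.250000 kN·m

M(15) = 713/4 kN·m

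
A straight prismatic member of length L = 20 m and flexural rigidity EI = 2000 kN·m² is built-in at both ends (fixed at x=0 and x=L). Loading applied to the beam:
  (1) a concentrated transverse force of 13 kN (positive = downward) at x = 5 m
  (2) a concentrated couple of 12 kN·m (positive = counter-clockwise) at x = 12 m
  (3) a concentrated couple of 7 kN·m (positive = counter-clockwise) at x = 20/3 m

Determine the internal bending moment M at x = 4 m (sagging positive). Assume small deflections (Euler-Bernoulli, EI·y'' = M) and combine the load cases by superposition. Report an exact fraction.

Load 1 — point force P=13 kN at a=5 m (b=L-a=15):
  M_1 = Pb²(3a+b)x/L³ - Pab²/L²  [x≤a] = 13·15²·(3·5+15)·4/20³ - 13·5·15²/20² = 117/16 kN·m
Load 2 — applied couple M₀=12 kN·m at a=12 m (b=L-a=8):
  M_2 = R_Ax - M_A  [x≤a] with R_A=108/125, M_A=96/25 = (108/125)·4 - (96/25) = -48/125 kN·m
Load 3 — applied couple M₀=7 kN·m at a=20/3 m (b=L-a=40/3):
  M_3 = R_Ax - M_A  [x≤a] with R_A=7/15, M_A=0 = (7/15)·4 - 0 = 28/15 kN·m
Superposition: M = Σ M_i = 52771/6000 kN·m ≈ 8.795167 kN·m

M(4) = 52771/6000 kN·m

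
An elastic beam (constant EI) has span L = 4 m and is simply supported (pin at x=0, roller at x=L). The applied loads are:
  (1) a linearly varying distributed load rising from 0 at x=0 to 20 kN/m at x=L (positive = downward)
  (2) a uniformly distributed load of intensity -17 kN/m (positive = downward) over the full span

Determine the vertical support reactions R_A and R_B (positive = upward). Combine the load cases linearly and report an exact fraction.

R_A = -62/3 kN, R_B = -22/3 kN

Load 1 — triangular load w₀=20 kN/m (0→w₀ over full span):
  R_A = w₀L/6 = 20·4/6 = 40/3 kN
  R_B = w₀L/3 = 20·4/3 = 80/3 kN
Load 2 — uniform load w=-17 kN/m over full span:
  R_A = wL/2 = (-17)·4/2 = -34 kN
  R_B = wL/2 = (-17)·4/2 = -34 kN
Superposition: R_A = -62/3 kN, R_B = -22/3 kN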